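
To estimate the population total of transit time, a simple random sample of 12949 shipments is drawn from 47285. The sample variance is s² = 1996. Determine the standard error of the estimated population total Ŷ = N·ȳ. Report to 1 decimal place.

15819.7

Var(Ŷ) = N²·Var(ȳ) = N²·(1 − n/N)·s²/n.
f = 12949/47285 = 0.27385006; Var(ȳ) = 0.72614994·1996/12949 = 0.11193106.
Var(Ŷ) = 47285² · 0.11193106 = 2.5026344 × 10^8.
SE(Ŷ) = √(2.5026344 × 10^8) = 15819.7.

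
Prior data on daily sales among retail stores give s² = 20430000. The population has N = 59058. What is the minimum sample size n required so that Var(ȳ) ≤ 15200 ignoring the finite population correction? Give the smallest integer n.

1345

Without fpc, n₀ = s²/D = 20430000/15200 = 1344.0789.
Rounding up, n = 1345.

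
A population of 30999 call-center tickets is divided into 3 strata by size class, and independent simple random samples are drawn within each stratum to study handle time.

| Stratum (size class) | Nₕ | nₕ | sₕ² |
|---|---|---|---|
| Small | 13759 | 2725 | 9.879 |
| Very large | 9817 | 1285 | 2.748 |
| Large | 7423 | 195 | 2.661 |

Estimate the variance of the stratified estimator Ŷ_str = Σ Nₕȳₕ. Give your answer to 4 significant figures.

1.462 × 10^6

Var(Ŷ_str) = Σₕ Nₕ²(1 − fₕ)sₕ²/nₕ.
Small: 13759²·(1 − 2725/13759)·9.879/2725 = 550384.67.
Very large: 9817²·(1 − 1285/9817)·2.748/1285 = 179119.65.
Large: 7423²·(1 − 195/7423)·2.661/195 = 732163.15.
Sum = 1.4616675 × 10^6.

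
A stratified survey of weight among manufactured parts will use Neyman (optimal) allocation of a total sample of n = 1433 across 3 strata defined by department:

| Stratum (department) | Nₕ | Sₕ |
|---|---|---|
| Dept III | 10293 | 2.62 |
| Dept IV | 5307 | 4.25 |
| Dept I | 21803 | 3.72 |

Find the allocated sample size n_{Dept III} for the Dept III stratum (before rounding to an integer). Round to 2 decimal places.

Neyman allocation: nₕ = n·NₕSₕ / Σⱼ NⱼSⱼ.
Σ NⱼSⱼ = 10293·2.62 + 5307·4.25 + 21803·3.72 = 130629.57.
n_{Dept III} = 1433·10293·2.62 / 130629.57 = 295.83.

295.83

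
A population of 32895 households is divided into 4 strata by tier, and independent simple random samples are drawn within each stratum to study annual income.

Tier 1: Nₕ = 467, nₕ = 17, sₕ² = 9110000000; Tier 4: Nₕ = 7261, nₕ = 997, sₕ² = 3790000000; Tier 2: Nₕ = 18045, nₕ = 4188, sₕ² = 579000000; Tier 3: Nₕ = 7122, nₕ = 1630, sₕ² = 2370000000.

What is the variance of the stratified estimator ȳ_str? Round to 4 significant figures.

Var(ȳ_str) = Σₕ Wₕ²(1 − fₕ)sₕ²/nₕ with Wₕ = Nₕ/N, N = 32895.
Tier 1: Wₕ = 0.01419669; term = 0.01419669²·(1 − 0.03640257)·9110000000/17 = 104073.24.
Tier 4: Wₕ = 0.22073263; term = 0.22073263²·(1 − 0.13730891)·3790000000/997 = 159783.69.
Tier 2: Wₕ = 0.54856361; term = 0.54856361²·(1 − 0.23208645)·579000000/4188 = 31947.598.
Tier 3: Wₕ = 0.21650707; term = 0.21650707²·(1 − 0.22886830)·2370000000/1630 = 52557.35.
Sum = 348361.88.

348400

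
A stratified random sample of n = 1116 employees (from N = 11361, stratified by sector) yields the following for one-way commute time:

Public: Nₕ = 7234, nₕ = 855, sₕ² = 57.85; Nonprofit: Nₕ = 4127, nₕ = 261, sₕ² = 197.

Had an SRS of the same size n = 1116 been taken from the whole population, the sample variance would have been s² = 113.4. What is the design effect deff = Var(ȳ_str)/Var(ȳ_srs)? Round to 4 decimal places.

Var(ȳ_str) = Σ Wₕ²(1−fₕ)sₕ²/nₕ with Wₕ = Nₕ/11361:
  Public: (7234/11361)²·(1−855/7234)·57.85/855 = 0.024189965
  Nonprofit: (4127/11361)²·(1−261/4127)·197/261 = 0.093301563
  → Var(ȳ_str) = 0.11749153.
Var(ȳ_srs) = (1 − 1116/11361)·113.4/1116 = 0.091631388.
deff = 0.11749153 / 0.091631388 = 1.2822.

1.2822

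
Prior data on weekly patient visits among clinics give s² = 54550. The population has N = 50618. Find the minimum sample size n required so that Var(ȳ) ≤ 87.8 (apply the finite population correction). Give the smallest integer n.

614

Without fpc, n₀ = s²/D = 54550/87.8 = 621.2984.
With fpc, (1 − n/N)·s²/n ≤ D requires n ≥ n₀/(1 + n₀/N) = 621.2984/(1 + 621.2984/50618) = 613.7649.
Rounding up, n = 614.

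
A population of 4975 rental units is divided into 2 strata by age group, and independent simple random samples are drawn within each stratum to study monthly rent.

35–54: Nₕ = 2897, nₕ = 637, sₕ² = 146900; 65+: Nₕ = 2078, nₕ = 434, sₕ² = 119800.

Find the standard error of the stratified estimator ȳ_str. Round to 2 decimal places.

9.96

Var(ȳ_str) = Σₕ Wₕ²(1 − fₕ)sₕ²/nₕ with Wₕ = Nₕ/N, N = 4975.
35–54: Wₕ = 0.58231156; term = 0.58231156²·(1 − 0.21988264)·146900/637 = 61.003272.
65+: Wₕ = 0.41768844; term = 0.41768844²·(1 − 0.20885467)·119800/434 = 38.100289.
Sum = 99.103561.
SE = √(99.103561) = 9.96.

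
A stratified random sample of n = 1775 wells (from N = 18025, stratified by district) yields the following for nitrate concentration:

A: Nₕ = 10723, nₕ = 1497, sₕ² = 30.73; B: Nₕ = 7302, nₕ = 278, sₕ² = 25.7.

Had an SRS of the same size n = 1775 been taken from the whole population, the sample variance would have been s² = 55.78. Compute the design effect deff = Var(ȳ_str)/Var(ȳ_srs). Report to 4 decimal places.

0.7357

Var(ȳ_str) = Σ Wₕ²(1−fₕ)sₕ²/nₕ with Wₕ = Nₕ/18025:
  A: (10723/18025)²·(1−1497/10723)·30.73/1497 = 0.006250575
  B: (7302/18025)²·(1−278/7302)·25.7/278 = 0.014593656
  → Var(ȳ_str) = 0.020844231.
Var(ȳ_srs) = (1 − 1775/18025)·55.78/1775 = 0.028330761.
deff = 0.020844231 / 0.028330761 = 0.7357.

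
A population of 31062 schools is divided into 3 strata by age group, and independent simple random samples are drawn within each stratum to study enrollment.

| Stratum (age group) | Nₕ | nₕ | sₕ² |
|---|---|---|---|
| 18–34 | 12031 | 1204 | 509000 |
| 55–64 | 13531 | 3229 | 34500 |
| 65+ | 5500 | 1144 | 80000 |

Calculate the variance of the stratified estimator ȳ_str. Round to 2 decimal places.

Var(ȳ_str) = Σₕ Wₕ²(1 − fₕ)sₕ²/nₕ with Wₕ = Nₕ/N, N = 31062.
18–34: Wₕ = 0.38732213; term = 0.38732213²·(1 − 0.10007481)·509000/1204 = 57.074528.
55–64: Wₕ = 0.43561265; term = 0.43561265²·(1 − 0.23863720)·34500/3229 = 1.5436316.
65+: Wₕ = 0.17706522; term = 0.17706522²·(1 − 0.20800000)·80000/1144 = 1.7364237.
Sum = 60.354583.

60.35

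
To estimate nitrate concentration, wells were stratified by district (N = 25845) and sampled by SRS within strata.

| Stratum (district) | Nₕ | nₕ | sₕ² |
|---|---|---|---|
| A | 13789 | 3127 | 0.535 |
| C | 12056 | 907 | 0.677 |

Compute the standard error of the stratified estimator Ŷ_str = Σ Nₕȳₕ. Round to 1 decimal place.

Var(Ŷ_str) = Σₕ Nₕ²(1 − fₕ)sₕ²/nₕ.
A: 13789²·(1 − 3127/13789)·0.535/3127 = 25153.438.
C: 12056²·(1 − 907/12056)·0.677/907 = 100327.63.
Sum = 125481.07.
SE = √(125481.07) = 354.2.

354.2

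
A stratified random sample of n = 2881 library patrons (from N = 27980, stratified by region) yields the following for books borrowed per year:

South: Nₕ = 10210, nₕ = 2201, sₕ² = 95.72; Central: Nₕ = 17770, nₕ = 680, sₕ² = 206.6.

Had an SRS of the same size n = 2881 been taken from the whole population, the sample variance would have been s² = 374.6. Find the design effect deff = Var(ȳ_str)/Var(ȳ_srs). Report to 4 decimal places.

Var(ȳ_str) = Σ Wₕ²(1−fₕ)sₕ²/nₕ with Wₕ = Nₕ/27980:
  South: (10210/27980)²·(1−2201/10210)·95.72/2201 = 0.0045424616
  Central: (17770/27980)²·(1−680/17770)·206.6/680 = 0.11785703
  → Var(ȳ_str) = 0.12239949.
Var(ȳ_srs) = (1 − 2881/27980)·374.6/2881 = 0.11663616.
deff = 0.12239949 / 0.11663616 = 1.0494.

1.0494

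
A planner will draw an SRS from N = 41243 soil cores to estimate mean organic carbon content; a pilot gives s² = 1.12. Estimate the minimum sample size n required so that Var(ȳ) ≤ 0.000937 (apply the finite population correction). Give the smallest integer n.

1162

Without fpc, n₀ = s²/D = 1.12/0.000937 = 1195.3042.
With fpc, (1 − n/N)·s²/n ≤ D requires n ≥ n₀/(1 + n₀/N) = 1195.3042/(1 + 1195.3042/41243) = 1161.6376.
Rounding up, n = 1162.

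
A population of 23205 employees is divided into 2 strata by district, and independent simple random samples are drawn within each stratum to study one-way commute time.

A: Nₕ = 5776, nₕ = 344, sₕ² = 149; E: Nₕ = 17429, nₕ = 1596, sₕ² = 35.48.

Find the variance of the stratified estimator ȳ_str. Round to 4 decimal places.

Var(ȳ_str) = Σₕ Wₕ²(1 − fₕ)sₕ²/nₕ with Wₕ = Nₕ/N, N = 23205.
A: Wₕ = 0.24891187; term = 0.24891187²·(1 − 0.05955679)·149/344 = 0.025237808.
E: Wₕ = 0.75108813; term = 0.75108813²·(1 − 0.09157152)·35.48/1596 = 0.011392611.
Sum = 0.036630419.

0.0366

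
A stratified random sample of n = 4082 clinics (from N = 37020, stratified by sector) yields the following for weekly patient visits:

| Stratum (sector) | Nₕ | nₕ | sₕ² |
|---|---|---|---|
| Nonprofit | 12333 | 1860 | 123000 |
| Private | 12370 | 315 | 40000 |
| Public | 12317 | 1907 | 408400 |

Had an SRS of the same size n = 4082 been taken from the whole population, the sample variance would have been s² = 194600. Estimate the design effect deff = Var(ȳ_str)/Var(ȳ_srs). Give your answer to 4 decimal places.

0.9451

Var(ȳ_str) = Σ Wₕ²(1−fₕ)sₕ²/nₕ with Wₕ = Nₕ/37020:
  Nonprofit: (12333/37020)²·(1−1860/12333)·123000/1860 = 6.2324553
  Private: (12370/37020)²·(1−315/12370)·40000/315 = 13.816993
  Public: (12317/37020)²·(1−1907/12317)·408400/1907 = 20.036316
  → Var(ȳ_str) = 40.085764.
Var(ȳ_srs) = (1 − 4082/37020)·194600/4082 = 42.416091.
deff = 40.085764 / 42.416091 = 0.9451.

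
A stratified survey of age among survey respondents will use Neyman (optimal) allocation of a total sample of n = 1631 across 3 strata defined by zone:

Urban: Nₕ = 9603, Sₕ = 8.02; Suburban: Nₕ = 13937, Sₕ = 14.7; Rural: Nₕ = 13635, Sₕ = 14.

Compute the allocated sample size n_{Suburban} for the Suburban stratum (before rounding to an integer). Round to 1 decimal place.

706.8

Neyman allocation: nₕ = n·NₕSₕ / Σⱼ NⱼSⱼ.
Σ NⱼSⱼ = 9603·8.02 + 13937·14.7 + 13635·14 = 472779.96.
n_{Suburban} = 1631·13937·14.7 / 472779.96 = 706.8.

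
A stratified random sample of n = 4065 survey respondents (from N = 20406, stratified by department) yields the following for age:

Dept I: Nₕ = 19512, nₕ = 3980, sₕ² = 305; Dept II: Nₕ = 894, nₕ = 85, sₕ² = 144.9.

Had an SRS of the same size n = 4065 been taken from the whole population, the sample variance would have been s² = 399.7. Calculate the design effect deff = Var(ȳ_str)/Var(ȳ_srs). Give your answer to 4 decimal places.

Var(ȳ_str) = Σ Wₕ²(1−fₕ)sₕ²/nₕ with Wₕ = Nₕ/20406:
  Dept I: (19512/20406)²·(1−3980/19512)·305/3980 = 0.055773792
  Dept II: (894/20406)²·(1−85/894)·144.9/85 = 0.0029608727
  → Var(ȳ_str) = 0.058734665.
Var(ȳ_srs) = (1 − 4065/20406)·399.7/4065 = 0.078739807.
deff = 0.058734665 / 0.078739807 = 0.7459.

0.7459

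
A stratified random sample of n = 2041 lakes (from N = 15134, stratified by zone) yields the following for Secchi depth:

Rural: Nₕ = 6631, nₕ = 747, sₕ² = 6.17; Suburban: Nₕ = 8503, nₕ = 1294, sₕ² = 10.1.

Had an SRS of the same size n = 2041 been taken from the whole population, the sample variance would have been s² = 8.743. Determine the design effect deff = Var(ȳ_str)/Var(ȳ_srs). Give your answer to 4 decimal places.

0.9433

Var(ȳ_str) = Σ Wₕ²(1−fₕ)sₕ²/nₕ with Wₕ = Nₕ/15134:
  Rural: (6631/15134)²·(1−747/6631)·6.17/747 = 0.0014070476
  Suburban: (8503/15134)²·(1−1294/8503)·10.1/1294 = 0.0020889442
  → Var(ȳ_str) = 0.0034959918.
Var(ȳ_srs) = (1 − 2041/15134)·8.743/2041 = 0.0037059786.
deff = 0.0034959918 / 0.0037059786 = 0.9433.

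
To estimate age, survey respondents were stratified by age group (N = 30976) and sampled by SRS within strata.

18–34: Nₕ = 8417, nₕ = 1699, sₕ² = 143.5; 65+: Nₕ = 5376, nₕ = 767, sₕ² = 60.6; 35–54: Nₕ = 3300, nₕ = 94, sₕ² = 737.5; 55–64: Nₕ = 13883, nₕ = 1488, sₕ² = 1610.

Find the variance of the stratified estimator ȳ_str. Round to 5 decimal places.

0.28757

Var(ȳ_str) = Σₕ Wₕ²(1 − fₕ)sₕ²/nₕ with Wₕ = Nₕ/N, N = 30976.
18–34: Wₕ = 0.27172650; term = 0.27172650²·(1 − 0.20185339)·143.5/1699 = 0.0049774302.
65+: Wₕ = 0.17355372; term = 0.17355372²·(1 − 0.14267113)·60.6/767 = 0.0020402931.
35–54: Wₕ = 0.10653409; term = 0.10653409²·(1 − 0.02848485)·737.5/94 = 0.086508933.
55–64: Wₕ = 0.44818569; term = 0.44818569²·(1 − 0.10718144)·1610/1488 = 0.19404485.
Sum = 0.28757151.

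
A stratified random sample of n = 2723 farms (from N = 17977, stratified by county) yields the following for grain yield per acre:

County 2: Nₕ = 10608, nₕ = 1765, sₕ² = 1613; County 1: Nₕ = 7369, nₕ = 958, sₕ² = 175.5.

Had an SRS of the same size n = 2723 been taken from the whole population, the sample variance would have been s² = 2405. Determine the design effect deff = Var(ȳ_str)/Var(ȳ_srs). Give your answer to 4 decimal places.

0.3897

Var(ȳ_str) = Σ Wₕ²(1−fₕ)sₕ²/nₕ with Wₕ = Nₕ/17977:
  County 2: (10608/17977)²·(1−1765/10608)·1613/1765 = 0.26527013
  County 1: (7369/17977)²·(1−958/7369)·175.5/958 = 0.026780058
  → Var(ȳ_str) = 0.29205019.
Var(ȳ_srs) = (1 − 2723/17977)·2405/2723 = 0.74943499.
deff = 0.29205019 / 0.74943499 = 0.3897.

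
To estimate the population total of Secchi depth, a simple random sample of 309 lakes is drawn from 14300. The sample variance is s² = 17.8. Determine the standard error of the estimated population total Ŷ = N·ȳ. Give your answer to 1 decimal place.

3394.9

Var(Ŷ) = N²·Var(ȳ) = N²·(1 − n/N)·s²/n.
f = 309/14300 = 0.02160839; Var(ȳ) = 0.97839161·17.8/309 = 0.056360423.
Var(Ŷ) = 14300² · 0.056360423 = 1.1525143 × 10^7.
SE(Ŷ) = √(1.1525143 × 10^7) = 3394.9.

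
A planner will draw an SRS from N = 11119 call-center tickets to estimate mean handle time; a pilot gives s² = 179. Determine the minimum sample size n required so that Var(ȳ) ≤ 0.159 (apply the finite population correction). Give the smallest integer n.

1023

Without fpc, n₀ = s²/D = 179/0.159 = 1125.7862.
With fpc, (1 − n/N)·s²/n ≤ D requires n ≥ n₀/(1 + n₀/N) = 1125.7862/(1 + 1125.7862/11119) = 1022.2814.
Rounding up, n = 1023.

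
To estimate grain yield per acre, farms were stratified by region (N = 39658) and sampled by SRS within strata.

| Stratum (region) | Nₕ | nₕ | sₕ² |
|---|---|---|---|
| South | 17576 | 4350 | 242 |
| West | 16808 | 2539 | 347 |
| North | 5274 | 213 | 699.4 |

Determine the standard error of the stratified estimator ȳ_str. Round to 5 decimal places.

Var(ȳ_str) = Σₕ Wₕ²(1 − fₕ)sₕ²/nₕ with Wₕ = Nₕ/N, N = 39658.
South: Wₕ = 0.44318927; term = 0.44318927²·(1 − 0.24749659)·242/4350 = 0.0082226737.
West: Wₕ = 0.42382369; term = 0.42382369²·(1 − 0.15105902)·347/2539 = 0.020840817.
North: Wₕ = 0.13298704; term = 0.13298704²·(1 − 0.04038680)·699.4/213 = 0.055726385.
Sum = 0.084789876.
SE = √(0.084789876) = 0.29119.

0.29119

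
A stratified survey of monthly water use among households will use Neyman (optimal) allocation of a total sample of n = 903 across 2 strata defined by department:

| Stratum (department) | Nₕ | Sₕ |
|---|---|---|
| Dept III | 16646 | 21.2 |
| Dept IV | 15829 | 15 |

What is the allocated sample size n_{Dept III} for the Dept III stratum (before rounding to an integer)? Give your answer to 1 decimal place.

539.8

Neyman allocation: nₕ = n·NₕSₕ / Σⱼ NⱼSⱼ.
Σ NⱼSⱼ = 16646·21.2 + 15829·15 = 590330.2.
n_{Dept III} = 903·16646·21.2 / 590330.2 = 539.8.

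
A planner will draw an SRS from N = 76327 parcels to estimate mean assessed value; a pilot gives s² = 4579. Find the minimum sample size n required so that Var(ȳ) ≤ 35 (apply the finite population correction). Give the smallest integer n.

Without fpc, n₀ = s²/D = 4579/35 = 130.8286.
With fpc, (1 − n/N)·s²/n ≤ D requires n ≥ n₀/(1 + n₀/N) = 130.8286/(1 + 130.8286/76327) = 130.6047.
Rounding up, n = 131.

131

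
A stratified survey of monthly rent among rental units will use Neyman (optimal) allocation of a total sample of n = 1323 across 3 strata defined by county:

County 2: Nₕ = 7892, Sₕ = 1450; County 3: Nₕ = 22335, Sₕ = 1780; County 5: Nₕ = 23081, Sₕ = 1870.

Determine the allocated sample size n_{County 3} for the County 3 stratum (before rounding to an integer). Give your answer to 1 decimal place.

557.4

Neyman allocation: nₕ = n·NₕSₕ / Σⱼ NⱼSⱼ.
Σ NⱼSⱼ = 7892·1450 + 22335·1780 + 23081·1870 = 9.436117 × 10^7.
n_{County 3} = 1323·22335·1780 / (9.436117 × 10^7) = 557.4.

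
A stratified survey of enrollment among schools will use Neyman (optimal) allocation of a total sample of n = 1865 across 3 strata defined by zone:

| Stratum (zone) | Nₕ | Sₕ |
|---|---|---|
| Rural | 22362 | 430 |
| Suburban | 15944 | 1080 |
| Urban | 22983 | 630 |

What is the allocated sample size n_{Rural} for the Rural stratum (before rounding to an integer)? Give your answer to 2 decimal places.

434.07

Neyman allocation: nₕ = n·NₕSₕ / Σⱼ NⱼSⱼ.
Σ NⱼSⱼ = 22362·430 + 15944·1080 + 22983·630 = 4.131447 × 10^7.
n_{Rural} = 1865·22362·430 / (4.131447 × 10^7) = 434.07.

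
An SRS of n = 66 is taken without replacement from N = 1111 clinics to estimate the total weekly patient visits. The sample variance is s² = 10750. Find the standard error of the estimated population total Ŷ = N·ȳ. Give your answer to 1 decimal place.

13751.4

Var(Ŷ) = N²·Var(ȳ) = N²·(1 − n/N)·s²/n.
f = 66/1111 = 0.05940594; Var(ȳ) = 0.94059406·10750/66 = 153.20282.
Var(Ŷ) = 1111² · 153.20282 = 1.8910146 × 10^8.
SE(Ŷ) = √(1.8910146 × 10^8) = 13751.4.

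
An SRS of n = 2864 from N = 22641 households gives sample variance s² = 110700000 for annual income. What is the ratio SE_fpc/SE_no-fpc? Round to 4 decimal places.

0.9346

f = n/N = 2864/22641 = 0.12649618.
SE_no-fpc = √(s²/n) = 196.60172; SE_fpc = √((1−f)s²/n) = 183.74677.
Ratio = √(1−f) = 0.93461426.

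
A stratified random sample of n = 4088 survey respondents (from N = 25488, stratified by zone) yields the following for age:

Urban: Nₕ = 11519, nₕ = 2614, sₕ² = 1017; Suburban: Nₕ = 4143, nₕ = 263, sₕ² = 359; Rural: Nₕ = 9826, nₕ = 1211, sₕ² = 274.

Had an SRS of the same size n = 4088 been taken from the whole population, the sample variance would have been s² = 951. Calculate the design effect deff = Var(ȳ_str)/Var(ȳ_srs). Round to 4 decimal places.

0.6384

Var(ȳ_str) = Σ Wₕ²(1−fₕ)sₕ²/nₕ with Wₕ = Nₕ/25488:
  Urban: (11519/25488)²·(1−2614/11519)·1017/2614 = 0.061431703
  Suburban: (4143/25488)²·(1−263/4143)·359/263 = 0.033776438
  Rural: (9826/25488)²·(1−1211/9826)·274/1211 = 0.029482679
  → Var(ȳ_str) = 0.12469082.
Var(ȳ_srs) = (1 − 4088/25488)·951/4088 = 0.19532042.
deff = 0.12469082 / 0.19532042 = 0.6384.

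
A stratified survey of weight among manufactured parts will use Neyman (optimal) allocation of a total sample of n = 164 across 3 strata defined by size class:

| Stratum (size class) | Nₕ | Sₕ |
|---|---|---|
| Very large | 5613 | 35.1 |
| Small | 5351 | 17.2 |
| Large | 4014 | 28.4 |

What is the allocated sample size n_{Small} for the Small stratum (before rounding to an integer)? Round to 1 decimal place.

37.4

Neyman allocation: nₕ = n·NₕSₕ / Σⱼ NⱼSⱼ.
Σ NⱼSⱼ = 5613·35.1 + 5351·17.2 + 4014·28.4 = 403051.1.
n_{Small} = 164·5351·17.2 / 403051.1 = 37.4.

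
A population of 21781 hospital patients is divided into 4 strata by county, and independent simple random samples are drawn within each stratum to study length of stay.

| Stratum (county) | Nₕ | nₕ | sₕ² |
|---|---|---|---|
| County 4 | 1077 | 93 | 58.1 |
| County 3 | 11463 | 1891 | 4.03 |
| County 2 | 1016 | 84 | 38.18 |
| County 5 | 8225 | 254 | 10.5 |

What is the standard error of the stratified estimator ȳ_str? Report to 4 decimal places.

Var(ȳ_str) = Σₕ Wₕ²(1 − fₕ)sₕ²/nₕ with Wₕ = Nₕ/N, N = 21781.
County 4: Wₕ = 0.04944677; term = 0.04944677²·(1 − 0.08635097)·58.1/93 = 0.0013955595.
County 3: Wₕ = 0.52628438; term = 0.52628438²·(1 − 0.16496554)·4.03/1891 = 4.9290006 × 10^-4.
County 2: Wₕ = 0.04664616; term = 0.04664616²·(1 − 0.08267717)·38.18/84 = 9.0721585 × 10^-4.
County 5: Wₕ = 0.37762270; term = 0.37762270²·(1 − 0.03088146)·10.5/254 = 0.0057127954.
Sum = 0.0085084708.
SE = √(0.0085084708) = 0.0922.

0.0922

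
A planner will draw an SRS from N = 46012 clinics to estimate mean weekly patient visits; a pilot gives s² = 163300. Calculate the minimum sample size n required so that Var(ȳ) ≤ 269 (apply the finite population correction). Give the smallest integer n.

600

Without fpc, n₀ = s²/D = 163300/269 = 607.0632.
With fpc, (1 − n/N)·s²/n ≤ D requires n ≥ n₀/(1 + n₀/N) = 607.0632/(1 + 607.0632/46012) = 599.1582.
Rounding up, n = 600.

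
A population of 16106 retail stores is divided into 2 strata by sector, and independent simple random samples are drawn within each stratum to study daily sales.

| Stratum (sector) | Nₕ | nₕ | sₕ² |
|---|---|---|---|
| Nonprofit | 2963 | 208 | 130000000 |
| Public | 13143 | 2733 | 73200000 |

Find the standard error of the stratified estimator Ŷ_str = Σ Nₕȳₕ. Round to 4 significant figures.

2.961 × 10^6

Var(Ŷ_str) = Σₕ Nₕ²(1 − fₕ)sₕ²/nₕ.
Nonprofit: 2963²·(1 − 208/2963)·130000000/208 = 5.1019156 × 10^12.
Public: 13143²·(1 − 2733/13143)·73200000/2733 = 3.6645165 × 10^12.
Sum = 8.7664321 × 10^12.
SE = √(8.7664321 × 10^12) = 2.961 × 10^6.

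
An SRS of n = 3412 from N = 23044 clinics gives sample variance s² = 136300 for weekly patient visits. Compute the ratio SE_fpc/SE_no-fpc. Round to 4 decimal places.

f = n/N = 3412/23044 = 0.14806457.
SE_no-fpc = √(s²/n) = 6.3203833; SE_fpc = √((1−f)s²/n) = 5.8337358.
Ratio = √(1−f) = 0.92300348.

0.9230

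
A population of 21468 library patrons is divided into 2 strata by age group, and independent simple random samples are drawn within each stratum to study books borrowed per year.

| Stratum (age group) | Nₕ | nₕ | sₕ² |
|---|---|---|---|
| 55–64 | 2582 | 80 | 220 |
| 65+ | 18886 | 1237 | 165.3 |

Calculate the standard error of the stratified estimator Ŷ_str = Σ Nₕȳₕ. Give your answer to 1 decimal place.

7893.5

Var(Ŷ_str) = Σₕ Nₕ²(1 − fₕ)sₕ²/nₕ.
55–64: 2582²·(1 − 80/2582)·220/80 = 1.7765451 × 10^7.
65+: 18886²·(1 − 1237/18886)·165.3/1237 = 4.4541336 × 10^7.
Sum = 6.2306787 × 10^7.
SE = √(6.2306787 × 10^7) = 7893.5.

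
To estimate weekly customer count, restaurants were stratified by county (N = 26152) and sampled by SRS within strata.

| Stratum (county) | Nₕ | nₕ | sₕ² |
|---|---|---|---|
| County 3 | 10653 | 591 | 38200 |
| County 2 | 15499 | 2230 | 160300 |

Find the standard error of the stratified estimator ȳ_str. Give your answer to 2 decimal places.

5.63

Var(ȳ_str) = Σₕ Wₕ²(1 − fₕ)sₕ²/nₕ with Wₕ = Nₕ/N, N = 26152.
County 3: Wₕ = 0.40734934; term = 0.40734934²·(1 − 0.05547733)·38200/591 = 10.1303.
County 2: Wₕ = 0.59265066; term = 0.59265066²·(1 − 0.14388025)·160300/2230 = 21.615273.
Sum = 31.745573.
SE = √(31.745573) = 5.63.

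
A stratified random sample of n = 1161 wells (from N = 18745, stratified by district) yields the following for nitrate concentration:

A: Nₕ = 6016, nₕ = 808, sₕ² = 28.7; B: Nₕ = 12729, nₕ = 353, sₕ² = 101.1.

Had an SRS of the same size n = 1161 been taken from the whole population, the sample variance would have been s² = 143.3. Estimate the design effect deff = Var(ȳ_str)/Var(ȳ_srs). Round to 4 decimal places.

Var(ȳ_str) = Σ Wₕ²(1−fₕ)sₕ²/nₕ with Wₕ = Nₕ/18745:
  A: (6016/18745)²·(1−808/6016)·28.7/808 = 0.0031672216
  B: (12729/18745)²·(1−353/12729)·101.1/353 = 0.12840447
  → Var(ȳ_str) = 0.13157169.
Var(ȳ_srs) = (1 − 1161/18745)·143.3/1161 = 0.11578337.
deff = 0.13157169 / 0.11578337 = 1.1364.

1.1364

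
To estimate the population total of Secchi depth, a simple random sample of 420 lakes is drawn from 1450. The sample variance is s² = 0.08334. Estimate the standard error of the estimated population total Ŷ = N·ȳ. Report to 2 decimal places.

17.21

Var(Ŷ) = N²·Var(ȳ) = N²·(1 − n/N)·s²/n.
f = 420/1450 = 0.28965517; Var(ȳ) = 0.71034483·0.08334/420 = 1.4095271 × 10^-4.
Var(Ŷ) = 1450² · (1.4095271 × 10^-4) = 296.35307.
SE(Ŷ) = √(296.35307) = 17.21.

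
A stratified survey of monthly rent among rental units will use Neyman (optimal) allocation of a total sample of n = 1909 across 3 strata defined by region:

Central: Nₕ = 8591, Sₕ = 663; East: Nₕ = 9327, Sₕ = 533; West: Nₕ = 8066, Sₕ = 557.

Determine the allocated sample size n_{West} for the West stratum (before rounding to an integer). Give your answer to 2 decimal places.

565.75

Neyman allocation: nₕ = n·NₕSₕ / Σⱼ NⱼSⱼ.
Σ NⱼSⱼ = 8591·663 + 9327·533 + 8066·557 = 1.5159886 × 10^7.
n_{West} = 1909·8066·557 / (1.5159886 × 10^7) = 565.75.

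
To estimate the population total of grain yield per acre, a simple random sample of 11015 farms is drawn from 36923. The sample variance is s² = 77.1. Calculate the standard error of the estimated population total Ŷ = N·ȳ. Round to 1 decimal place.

2587.6

Var(Ŷ) = N²·Var(ȳ) = N²·(1 − n/N)·s²/n.
f = 11015/36923 = 0.29832354; Var(ȳ) = 0.70167646·77.1/11015 = 0.0049114167.
Var(Ŷ) = 36923² · 0.0049114167 = 6.6957733 × 10^6.
SE(Ŷ) = √(6.6957733 × 10^6) = 2587.6.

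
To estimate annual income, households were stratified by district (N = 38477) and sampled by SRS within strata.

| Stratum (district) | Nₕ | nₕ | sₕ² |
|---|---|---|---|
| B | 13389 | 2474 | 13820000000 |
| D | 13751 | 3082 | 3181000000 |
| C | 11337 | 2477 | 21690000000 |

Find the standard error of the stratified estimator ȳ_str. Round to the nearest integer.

1117

Var(ȳ_str) = Σₕ Wₕ²(1 − fₕ)sₕ²/nₕ with Wₕ = Nₕ/N, N = 38477.
B: Wₕ = 0.34797411; term = 0.34797411²·(1 − 0.18477855)·13820000000/2474 = 551414.04.
D: Wₕ = 0.35738233; term = 0.35738233²·(1 − 0.22412915)·3181000000/3082 = 102279.04.
C: Wₕ = 0.29464355; term = 0.29464355²·(1 − 0.21848814)·21690000000/2477 = 594104.73.
Sum = 1.2477978 × 10^6.
SE = √(1.2477978 × 10^6) = 1117.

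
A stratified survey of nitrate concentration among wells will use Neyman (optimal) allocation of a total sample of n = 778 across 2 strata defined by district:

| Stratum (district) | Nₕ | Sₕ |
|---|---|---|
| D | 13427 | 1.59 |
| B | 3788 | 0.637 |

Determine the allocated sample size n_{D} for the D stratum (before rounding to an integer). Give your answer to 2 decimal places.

699.00

Neyman allocation: nₕ = n·NₕSₕ / Σⱼ NⱼSⱼ.
Σ NⱼSⱼ = 13427·1.59 + 3788·0.637 = 23761.886.
n_{D} = 778·13427·1.59 / 23761.886 = 699.00.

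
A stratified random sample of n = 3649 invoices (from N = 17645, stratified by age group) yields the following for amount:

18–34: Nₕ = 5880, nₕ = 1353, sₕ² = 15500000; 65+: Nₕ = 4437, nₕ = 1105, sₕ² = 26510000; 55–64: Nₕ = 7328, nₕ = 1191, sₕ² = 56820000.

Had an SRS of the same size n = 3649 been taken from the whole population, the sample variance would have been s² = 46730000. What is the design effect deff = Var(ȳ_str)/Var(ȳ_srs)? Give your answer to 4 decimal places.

Var(ȳ_str) = Σ Wₕ²(1−fₕ)sₕ²/nₕ with Wₕ = Nₕ/17645:
  18–34: (5880/17645)²·(1−1353/5880)·15500000/1353 = 979.44126
  65+: (4437/17645)²·(1−1105/4437)·26510000/1105 = 1139.1962
  55–64: (7328/17645)²·(1−1191/7328)·56820000/1191 = 6891.0869
  → Var(ȳ_str) = 9009.7244.
Var(ȳ_srs) = (1 − 3649/17645)·46730000/3649 = 10157.906.
deff = 9009.7244 / 10157.906 = 0.8870.

0.8870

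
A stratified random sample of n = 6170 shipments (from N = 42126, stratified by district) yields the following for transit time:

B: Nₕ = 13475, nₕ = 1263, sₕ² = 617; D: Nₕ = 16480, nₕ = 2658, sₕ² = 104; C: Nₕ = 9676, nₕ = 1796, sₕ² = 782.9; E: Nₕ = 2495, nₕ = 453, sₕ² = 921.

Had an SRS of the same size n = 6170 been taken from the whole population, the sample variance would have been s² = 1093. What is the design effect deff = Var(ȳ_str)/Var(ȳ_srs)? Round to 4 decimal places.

Var(ȳ_str) = Σ Wₕ²(1−fₕ)sₕ²/nₕ with Wₕ = Nₕ/42126:
  B: (13475/42126)²·(1−1263/13475)·617/1263 = 0.045299868
  D: (16480/42126)²·(1−2658/16480)·104/2658 = 0.0050223389
  C: (9676/42126)²·(1−1796/9676)·782.9/1796 = 0.018729302
  E: (2495/42126)²·(1−453/2495)·921/453 = 0.0058369674
  → Var(ȳ_str) = 0.074888476.
Var(ȳ_srs) = (1 − 6170/42126)·1093/6170 = 0.15120152.
deff = 0.074888476 / 0.15120152 = 0.4953.

0.4953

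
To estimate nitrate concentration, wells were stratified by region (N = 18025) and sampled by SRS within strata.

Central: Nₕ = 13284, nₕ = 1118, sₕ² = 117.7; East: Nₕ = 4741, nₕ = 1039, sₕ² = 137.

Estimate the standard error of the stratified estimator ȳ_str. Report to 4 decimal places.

Var(ȳ_str) = Σₕ Wₕ²(1 − fₕ)sₕ²/nₕ with Wₕ = Nₕ/N, N = 18025.
Central: Wₕ = 0.73697642; term = 0.73697642²·(1 − 0.08416140)·117.7/1118 = 0.052367373.
East: Wₕ = 0.26302358; term = 0.26302358²·(1 − 0.21915208)·137/1039 = 0.0071229655.
Sum = 0.059490339.
SE = √(0.059490339) = 0.2439.

0.2439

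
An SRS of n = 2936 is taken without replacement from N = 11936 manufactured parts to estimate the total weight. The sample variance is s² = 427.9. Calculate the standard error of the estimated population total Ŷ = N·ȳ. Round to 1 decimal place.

Var(Ŷ) = N²·Var(ȳ) = N²·(1 − n/N)·s²/n.
f = 2936/11936 = 0.24597855; Var(ȳ) = 0.75402145·427.9/2936 = 0.10989298.
Var(Ŷ) = 11936² · 0.10989298 = 1.5656244 × 10^7.
SE(Ŷ) = √(1.5656244 × 10^7) = 3956.8.

3956.8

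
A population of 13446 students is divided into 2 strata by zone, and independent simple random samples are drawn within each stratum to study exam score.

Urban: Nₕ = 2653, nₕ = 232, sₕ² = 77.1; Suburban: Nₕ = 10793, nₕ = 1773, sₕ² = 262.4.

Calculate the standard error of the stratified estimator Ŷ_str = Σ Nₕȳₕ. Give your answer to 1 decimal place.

4067.2

Var(Ŷ_str) = Σₕ Nₕ²(1 − fₕ)sₕ²/nₕ.
Urban: 2653²·(1 − 232/2653)·77.1/232 = 2.1345112 × 10^6.
Suburban: 10793²·(1 − 1773/10793)·262.4/1773 = 1.4408004 × 10^7.
Sum = 1.6542515 × 10^7.
SE = √(1.6542515 × 10^7) = 4067.2.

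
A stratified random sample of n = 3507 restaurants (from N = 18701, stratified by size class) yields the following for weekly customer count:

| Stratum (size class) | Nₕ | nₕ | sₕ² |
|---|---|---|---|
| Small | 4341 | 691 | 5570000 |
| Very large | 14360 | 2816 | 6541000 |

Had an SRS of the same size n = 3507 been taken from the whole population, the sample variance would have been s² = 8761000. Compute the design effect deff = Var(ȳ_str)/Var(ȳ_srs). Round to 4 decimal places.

0.7224

Var(ȳ_str) = Σ Wₕ²(1−fₕ)sₕ²/nₕ with Wₕ = Nₕ/18701:
  Small: (4341/18701)²·(1−691/4341)·5570000/691 = 365.19947
  Very large: (14360/18701)²·(1−2816/14360)·6541000/2816 = 1101.0134
  → Var(ȳ_str) = 1466.2129.
Var(ȳ_srs) = (1 − 3507/18701)·8761000/3507 = 2029.6689.
deff = 1466.2129 / 2029.6689 = 0.7224.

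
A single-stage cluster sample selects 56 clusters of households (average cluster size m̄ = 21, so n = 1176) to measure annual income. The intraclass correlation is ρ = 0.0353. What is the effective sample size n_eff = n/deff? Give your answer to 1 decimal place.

deff = 1 + (21 − 1)·0.0353 = 1 + 0.706 = 1.706.
n_eff = 1176 / 1.706 = 689.3.

689.3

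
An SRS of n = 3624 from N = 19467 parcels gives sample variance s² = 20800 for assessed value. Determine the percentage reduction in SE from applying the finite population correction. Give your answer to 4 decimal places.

9.7870

f = n/N = 3624/19467 = 0.18616120.
SE_no-fpc = √(s²/n) = 2.3957284; SE_fpc = √((1−f)s²/n) = 2.1612588.
Ratio = √(1−f) = 0.90213015. Reduction = 100·(1 − 0.90213015) = 9.7870%.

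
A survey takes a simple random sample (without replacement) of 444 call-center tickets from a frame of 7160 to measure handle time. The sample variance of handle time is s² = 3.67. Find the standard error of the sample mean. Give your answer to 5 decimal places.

Under SRS without replacement, Var(ȳ) = (1 − f)·s²/n with f = n/N = 444/7160 = 0.06201117.
Var(ȳ) = (1 − 0.06201117)·3.67/444 = 0.93798883·0.0082657658 = 0.0077531959.
SE(ȳ) = √(0.0077531959) = 0.08805.

0.08805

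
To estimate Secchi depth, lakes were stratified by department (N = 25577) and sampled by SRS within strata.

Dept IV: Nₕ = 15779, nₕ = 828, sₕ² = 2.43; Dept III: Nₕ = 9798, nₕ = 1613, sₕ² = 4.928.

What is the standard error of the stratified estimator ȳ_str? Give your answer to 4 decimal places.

0.0379

Var(ȳ_str) = Σₕ Wₕ²(1 − fₕ)sₕ²/nₕ with Wₕ = Nₕ/N, N = 25577.
Dept IV: Wₕ = 0.61692145; term = 0.61692145²·(1 − 0.05247481)·2.43/828 = 0.001058343.
Dept III: Wₕ = 0.38307855; term = 0.38307855²·(1 − 0.16462543)·4.928/1613 = 3.7453572 × 10^-4.
Sum = 0.0014328787.
SE = √(0.0014328787) = 0.0379.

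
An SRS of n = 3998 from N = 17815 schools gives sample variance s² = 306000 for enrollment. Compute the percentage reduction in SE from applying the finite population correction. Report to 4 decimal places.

f = n/N = 3998/17815 = 0.22441763.
SE_no-fpc = √(s²/n) = 8.7486153; SE_fpc = √((1−f)s²/n) = 7.7046565.
Ratio = √(1−f) = 0.88067155. Reduction = 100·(1 − 0.88067155) = 11.9328%.

11.9328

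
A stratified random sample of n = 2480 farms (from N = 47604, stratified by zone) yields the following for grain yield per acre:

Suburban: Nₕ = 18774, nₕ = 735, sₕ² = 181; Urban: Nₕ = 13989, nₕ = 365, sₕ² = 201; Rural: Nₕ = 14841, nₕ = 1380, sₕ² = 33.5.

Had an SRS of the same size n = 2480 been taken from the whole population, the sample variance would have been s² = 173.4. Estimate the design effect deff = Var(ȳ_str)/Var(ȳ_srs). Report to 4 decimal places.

Var(ȳ_str) = Σ Wₕ²(1−fₕ)sₕ²/nₕ with Wₕ = Nₕ/47604:
  Suburban: (18774/47604)²·(1−735/18774)·181/735 = 0.036802186
  Urban: (13989/47604)²·(1−365/13989)·201/365 = 0.0463135
  Rural: (14841/47604)²·(1−1380/14841)·33.5/1380 = 0.0021400273
  → Var(ȳ_str) = 0.085255713.
Var(ȳ_srs) = (1 − 2480/47604)·173.4/2480 = 0.066276804.
deff = 0.085255713 / 0.066276804 = 1.2864.

1.2864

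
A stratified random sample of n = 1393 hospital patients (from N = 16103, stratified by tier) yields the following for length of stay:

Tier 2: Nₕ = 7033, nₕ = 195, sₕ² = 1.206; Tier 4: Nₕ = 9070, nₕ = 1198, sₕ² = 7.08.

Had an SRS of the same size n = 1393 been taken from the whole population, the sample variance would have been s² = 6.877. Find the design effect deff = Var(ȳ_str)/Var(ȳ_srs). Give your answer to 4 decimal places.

Var(ȳ_str) = Σ Wₕ²(1−fₕ)sₕ²/nₕ with Wₕ = Nₕ/16103:
  Tier 2: (7033/16103)²·(1−195/7033)·1.206/195 = 0.0011470143
  Tier 4: (9070/16103)²·(1−1198/9070)·7.08/1198 = 0.0016272535
  → Var(ȳ_str) = 0.0027742678.
Var(ȳ_srs) = (1 − 1393/16103)·6.877/1393 = 0.0045097637.
deff = 0.0027742678 / 0.0045097637 = 0.6152.

0.6152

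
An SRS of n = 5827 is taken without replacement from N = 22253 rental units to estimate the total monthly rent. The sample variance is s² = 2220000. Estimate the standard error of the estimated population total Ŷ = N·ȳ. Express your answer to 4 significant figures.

Var(Ŷ) = N²·Var(ȳ) = N²·(1 − n/N)·s²/n.
f = 5827/22253 = 0.26185233; Var(ȳ) = 0.73814767·2220000/5827 = 281.22324.
Var(Ŷ) = 22253² · 281.22324 = 1.3926063 × 10^11.
SE(Ŷ) = √(1.3926063 × 10^11) = 373200.

373200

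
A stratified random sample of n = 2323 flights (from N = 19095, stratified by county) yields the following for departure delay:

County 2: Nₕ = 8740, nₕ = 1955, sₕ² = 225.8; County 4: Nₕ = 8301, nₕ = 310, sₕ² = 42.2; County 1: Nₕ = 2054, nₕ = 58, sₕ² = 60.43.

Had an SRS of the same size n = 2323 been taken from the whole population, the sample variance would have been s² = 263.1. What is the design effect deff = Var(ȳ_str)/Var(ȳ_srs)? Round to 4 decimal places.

0.5555

Var(ȳ_str) = Σ Wₕ²(1−fₕ)sₕ²/nₕ with Wₕ = Nₕ/19095:
  County 2: (8740/19095)²·(1−1955/8740)·225.8/1955 = 0.018784478
  County 4: (8301/19095)²·(1−310/8301)·42.2/310 = 0.024765265
  County 1: (2054/19095)²·(1−58/2054)·60.43/58 = 0.011715107
  → Var(ȳ_str) = 0.05526485.
Var(ȳ_srs) = (1 − 2323/19095)·263.1/2323 = 0.099480241.
deff = 0.05526485 / 0.099480241 = 0.5555.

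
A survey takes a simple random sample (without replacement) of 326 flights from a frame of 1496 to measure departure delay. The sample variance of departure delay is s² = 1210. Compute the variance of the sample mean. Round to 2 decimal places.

2.90

Under SRS without replacement, Var(ȳ) = (1 − f)·s²/n with f = n/N = 326/1496 = 0.21791444.
Var(ȳ) = (1 − 0.21791444)·1210/326 = 0.78208556·3.7116564 = 2.9028329.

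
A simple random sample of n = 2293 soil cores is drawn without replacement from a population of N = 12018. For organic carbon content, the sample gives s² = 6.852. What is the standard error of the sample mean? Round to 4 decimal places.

0.0492

Under SRS without replacement, Var(ȳ) = (1 − f)·s²/n with f = n/N = 2293/12018 = 0.19079714.
Var(ȳ) = (1 − 0.19079714)·6.852/2293 = 0.80920286·0.002988225 = 0.0024180802.
SE(ȳ) = √(0.0024180802) = 0.0492.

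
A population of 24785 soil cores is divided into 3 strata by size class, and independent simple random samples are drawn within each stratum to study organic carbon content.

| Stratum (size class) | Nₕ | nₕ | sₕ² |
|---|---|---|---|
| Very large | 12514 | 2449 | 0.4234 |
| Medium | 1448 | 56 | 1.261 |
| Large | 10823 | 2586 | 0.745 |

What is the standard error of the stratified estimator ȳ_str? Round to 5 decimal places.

0.01229

Var(ȳ_str) = Σₕ Wₕ²(1 − fₕ)sₕ²/nₕ with Wₕ = Nₕ/N, N = 24785.
Very large: Wₕ = 0.50490216; term = 0.50490216²·(1 − 0.19570082)·0.4234/2449 = 3.5448197 × 10^-5.
Medium: Wₕ = 0.05842243; term = 0.05842243²·(1 − 0.03867403)·1.261/56 = 7.3885125 × 10^-5.
Large: Wₕ = 0.43667541; term = 0.43667541²·(1 − 0.23893560)·0.745/2586 = 4.1808697 × 10^-5.
Sum = 1.5114202 × 10^-4.
SE = √(1.5114202 × 10^-4) = 0.01229.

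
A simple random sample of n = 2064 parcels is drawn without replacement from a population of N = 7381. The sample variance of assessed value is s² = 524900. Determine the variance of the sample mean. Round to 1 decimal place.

Under SRS without replacement, Var(ȳ) = (1 − f)·s²/n with f = n/N = 2064/7381 = 0.27963691.
Var(ȳ) = (1 − 0.27963691)·524900/2064 = 0.72036309·254.31202 = 183.19699.

183.2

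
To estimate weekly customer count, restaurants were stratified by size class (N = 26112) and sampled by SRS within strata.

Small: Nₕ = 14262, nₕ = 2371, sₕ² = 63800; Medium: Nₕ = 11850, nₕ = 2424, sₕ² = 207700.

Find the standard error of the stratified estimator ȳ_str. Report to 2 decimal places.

4.55

Var(ȳ_str) = Σₕ Wₕ²(1 − fₕ)sₕ²/nₕ with Wₕ = Nₕ/N, N = 26112.
Small: Wₕ = 0.54618566; term = 0.54618566²·(1 − 0.16624597)·63800/2371 = 6.6927971.
Medium: Wₕ = 0.45381434; term = 0.45381434²·(1 − 0.20455696)·207700/2424 = 14.036841.
Sum = 20.729638.
SE = √(20.729638) = 4.55.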